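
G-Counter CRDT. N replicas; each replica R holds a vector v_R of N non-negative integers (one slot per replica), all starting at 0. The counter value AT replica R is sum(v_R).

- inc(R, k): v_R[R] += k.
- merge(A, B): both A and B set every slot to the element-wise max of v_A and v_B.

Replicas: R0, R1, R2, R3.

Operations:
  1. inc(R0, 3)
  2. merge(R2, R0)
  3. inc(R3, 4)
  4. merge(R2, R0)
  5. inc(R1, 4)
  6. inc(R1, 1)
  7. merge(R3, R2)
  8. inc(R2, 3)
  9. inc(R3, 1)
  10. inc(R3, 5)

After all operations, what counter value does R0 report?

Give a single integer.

Answer: 3

Derivation:
Op 1: inc R0 by 3 -> R0=(3,0,0,0) value=3
Op 2: merge R2<->R0 -> R2=(3,0,0,0) R0=(3,0,0,0)
Op 3: inc R3 by 4 -> R3=(0,0,0,4) value=4
Op 4: merge R2<->R0 -> R2=(3,0,0,0) R0=(3,0,0,0)
Op 5: inc R1 by 4 -> R1=(0,4,0,0) value=4
Op 6: inc R1 by 1 -> R1=(0,5,0,0) value=5
Op 7: merge R3<->R2 -> R3=(3,0,0,4) R2=(3,0,0,4)
Op 8: inc R2 by 3 -> R2=(3,0,3,4) value=10
Op 9: inc R3 by 1 -> R3=(3,0,0,5) value=8
Op 10: inc R3 by 5 -> R3=(3,0,0,10) value=13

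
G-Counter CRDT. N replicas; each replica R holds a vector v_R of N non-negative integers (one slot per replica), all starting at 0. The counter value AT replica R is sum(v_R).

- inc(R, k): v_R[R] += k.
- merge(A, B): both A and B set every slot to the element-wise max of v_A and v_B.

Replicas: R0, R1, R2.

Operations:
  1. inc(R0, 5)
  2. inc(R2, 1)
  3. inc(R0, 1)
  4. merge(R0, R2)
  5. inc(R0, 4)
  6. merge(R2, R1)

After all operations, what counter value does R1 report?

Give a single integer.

Op 1: inc R0 by 5 -> R0=(5,0,0) value=5
Op 2: inc R2 by 1 -> R2=(0,0,1) value=1
Op 3: inc R0 by 1 -> R0=(6,0,0) value=6
Op 4: merge R0<->R2 -> R0=(6,0,1) R2=(6,0,1)
Op 5: inc R0 by 4 -> R0=(10,0,1) value=11
Op 6: merge R2<->R1 -> R2=(6,0,1) R1=(6,0,1)

Answer: 7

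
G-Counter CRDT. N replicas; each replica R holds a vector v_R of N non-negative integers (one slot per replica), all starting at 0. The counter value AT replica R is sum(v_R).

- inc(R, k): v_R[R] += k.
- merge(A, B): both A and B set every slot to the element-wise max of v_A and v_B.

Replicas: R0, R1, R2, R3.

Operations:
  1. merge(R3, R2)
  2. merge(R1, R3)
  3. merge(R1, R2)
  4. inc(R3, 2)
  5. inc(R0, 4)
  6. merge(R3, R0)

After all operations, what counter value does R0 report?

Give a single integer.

Answer: 6

Derivation:
Op 1: merge R3<->R2 -> R3=(0,0,0,0) R2=(0,0,0,0)
Op 2: merge R1<->R3 -> R1=(0,0,0,0) R3=(0,0,0,0)
Op 3: merge R1<->R2 -> R1=(0,0,0,0) R2=(0,0,0,0)
Op 4: inc R3 by 2 -> R3=(0,0,0,2) value=2
Op 5: inc R0 by 4 -> R0=(4,0,0,0) value=4
Op 6: merge R3<->R0 -> R3=(4,0,0,2) R0=(4,0,0,2)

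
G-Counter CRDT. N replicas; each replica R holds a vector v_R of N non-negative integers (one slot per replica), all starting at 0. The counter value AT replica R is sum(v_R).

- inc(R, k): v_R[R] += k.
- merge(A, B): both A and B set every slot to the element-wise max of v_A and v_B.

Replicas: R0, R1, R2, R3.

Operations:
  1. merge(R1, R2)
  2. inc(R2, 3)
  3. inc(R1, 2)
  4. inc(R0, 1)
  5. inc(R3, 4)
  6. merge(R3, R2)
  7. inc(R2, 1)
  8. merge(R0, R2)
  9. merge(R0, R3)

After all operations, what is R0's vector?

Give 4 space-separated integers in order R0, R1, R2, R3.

Answer: 1 0 4 4

Derivation:
Op 1: merge R1<->R2 -> R1=(0,0,0,0) R2=(0,0,0,0)
Op 2: inc R2 by 3 -> R2=(0,0,3,0) value=3
Op 3: inc R1 by 2 -> R1=(0,2,0,0) value=2
Op 4: inc R0 by 1 -> R0=(1,0,0,0) value=1
Op 5: inc R3 by 4 -> R3=(0,0,0,4) value=4
Op 6: merge R3<->R2 -> R3=(0,0,3,4) R2=(0,0,3,4)
Op 7: inc R2 by 1 -> R2=(0,0,4,4) value=8
Op 8: merge R0<->R2 -> R0=(1,0,4,4) R2=(1,0,4,4)
Op 9: merge R0<->R3 -> R0=(1,0,4,4) R3=(1,0,4,4)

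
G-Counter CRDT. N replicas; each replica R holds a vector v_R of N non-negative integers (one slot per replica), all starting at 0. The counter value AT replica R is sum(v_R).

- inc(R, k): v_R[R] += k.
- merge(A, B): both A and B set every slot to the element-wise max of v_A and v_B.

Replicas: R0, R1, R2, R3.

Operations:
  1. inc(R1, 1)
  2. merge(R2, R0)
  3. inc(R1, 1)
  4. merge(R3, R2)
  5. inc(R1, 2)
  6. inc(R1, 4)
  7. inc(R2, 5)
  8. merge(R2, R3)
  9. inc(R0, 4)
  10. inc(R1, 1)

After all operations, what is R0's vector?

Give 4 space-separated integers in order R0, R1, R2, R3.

Answer: 4 0 0 0

Derivation:
Op 1: inc R1 by 1 -> R1=(0,1,0,0) value=1
Op 2: merge R2<->R0 -> R2=(0,0,0,0) R0=(0,0,0,0)
Op 3: inc R1 by 1 -> R1=(0,2,0,0) value=2
Op 4: merge R3<->R2 -> R3=(0,0,0,0) R2=(0,0,0,0)
Op 5: inc R1 by 2 -> R1=(0,4,0,0) value=4
Op 6: inc R1 by 4 -> R1=(0,8,0,0) value=8
Op 7: inc R2 by 5 -> R2=(0,0,5,0) value=5
Op 8: merge R2<->R3 -> R2=(0,0,5,0) R3=(0,0,5,0)
Op 9: inc R0 by 4 -> R0=(4,0,0,0) value=4
Op 10: inc R1 by 1 -> R1=(0,9,0,0) value=9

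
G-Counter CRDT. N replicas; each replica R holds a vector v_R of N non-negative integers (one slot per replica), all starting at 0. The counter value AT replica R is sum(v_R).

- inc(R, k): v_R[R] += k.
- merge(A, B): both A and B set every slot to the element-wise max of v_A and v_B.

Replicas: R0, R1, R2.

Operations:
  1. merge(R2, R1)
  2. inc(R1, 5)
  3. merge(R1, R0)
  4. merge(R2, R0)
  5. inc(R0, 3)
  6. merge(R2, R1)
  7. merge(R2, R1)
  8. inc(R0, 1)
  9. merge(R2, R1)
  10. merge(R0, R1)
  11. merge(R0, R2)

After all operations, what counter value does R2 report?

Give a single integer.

Op 1: merge R2<->R1 -> R2=(0,0,0) R1=(0,0,0)
Op 2: inc R1 by 5 -> R1=(0,5,0) value=5
Op 3: merge R1<->R0 -> R1=(0,5,0) R0=(0,5,0)
Op 4: merge R2<->R0 -> R2=(0,5,0) R0=(0,5,0)
Op 5: inc R0 by 3 -> R0=(3,5,0) value=8
Op 6: merge R2<->R1 -> R2=(0,5,0) R1=(0,5,0)
Op 7: merge R2<->R1 -> R2=(0,5,0) R1=(0,5,0)
Op 8: inc R0 by 1 -> R0=(4,5,0) value=9
Op 9: merge R2<->R1 -> R2=(0,5,0) R1=(0,5,0)
Op 10: merge R0<->R1 -> R0=(4,5,0) R1=(4,5,0)
Op 11: merge R0<->R2 -> R0=(4,5,0) R2=(4,5,0)

Answer: 9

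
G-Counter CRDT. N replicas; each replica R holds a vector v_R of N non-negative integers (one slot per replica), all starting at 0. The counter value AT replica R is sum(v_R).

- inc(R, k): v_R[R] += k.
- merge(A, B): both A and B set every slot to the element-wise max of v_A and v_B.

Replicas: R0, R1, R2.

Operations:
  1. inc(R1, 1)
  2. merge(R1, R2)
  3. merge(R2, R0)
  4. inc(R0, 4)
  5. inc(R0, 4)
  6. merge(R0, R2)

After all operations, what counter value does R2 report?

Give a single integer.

Answer: 9

Derivation:
Op 1: inc R1 by 1 -> R1=(0,1,0) value=1
Op 2: merge R1<->R2 -> R1=(0,1,0) R2=(0,1,0)
Op 3: merge R2<->R0 -> R2=(0,1,0) R0=(0,1,0)
Op 4: inc R0 by 4 -> R0=(4,1,0) value=5
Op 5: inc R0 by 4 -> R0=(8,1,0) value=9
Op 6: merge R0<->R2 -> R0=(8,1,0) R2=(8,1,0)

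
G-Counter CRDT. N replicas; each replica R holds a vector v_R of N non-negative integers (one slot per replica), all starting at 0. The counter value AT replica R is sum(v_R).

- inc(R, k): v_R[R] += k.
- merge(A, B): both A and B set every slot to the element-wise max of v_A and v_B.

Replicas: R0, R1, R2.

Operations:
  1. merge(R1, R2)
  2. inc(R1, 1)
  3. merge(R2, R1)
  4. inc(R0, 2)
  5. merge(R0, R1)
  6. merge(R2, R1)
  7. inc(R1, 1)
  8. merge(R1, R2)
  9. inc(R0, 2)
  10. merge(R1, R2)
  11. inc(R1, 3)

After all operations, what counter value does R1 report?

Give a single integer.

Op 1: merge R1<->R2 -> R1=(0,0,0) R2=(0,0,0)
Op 2: inc R1 by 1 -> R1=(0,1,0) value=1
Op 3: merge R2<->R1 -> R2=(0,1,0) R1=(0,1,0)
Op 4: inc R0 by 2 -> R0=(2,0,0) value=2
Op 5: merge R0<->R1 -> R0=(2,1,0) R1=(2,1,0)
Op 6: merge R2<->R1 -> R2=(2,1,0) R1=(2,1,0)
Op 7: inc R1 by 1 -> R1=(2,2,0) value=4
Op 8: merge R1<->R2 -> R1=(2,2,0) R2=(2,2,0)
Op 9: inc R0 by 2 -> R0=(4,1,0) value=5
Op 10: merge R1<->R2 -> R1=(2,2,0) R2=(2,2,0)
Op 11: inc R1 by 3 -> R1=(2,5,0) value=7

Answer: 7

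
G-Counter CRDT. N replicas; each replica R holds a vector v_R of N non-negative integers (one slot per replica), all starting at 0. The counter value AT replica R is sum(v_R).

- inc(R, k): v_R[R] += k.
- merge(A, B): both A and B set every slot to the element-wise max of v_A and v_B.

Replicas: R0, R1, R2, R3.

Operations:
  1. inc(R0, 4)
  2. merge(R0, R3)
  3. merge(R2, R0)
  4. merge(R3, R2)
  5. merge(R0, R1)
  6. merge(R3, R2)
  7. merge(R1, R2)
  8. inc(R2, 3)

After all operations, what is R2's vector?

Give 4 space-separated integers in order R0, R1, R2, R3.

Answer: 4 0 3 0

Derivation:
Op 1: inc R0 by 4 -> R0=(4,0,0,0) value=4
Op 2: merge R0<->R3 -> R0=(4,0,0,0) R3=(4,0,0,0)
Op 3: merge R2<->R0 -> R2=(4,0,0,0) R0=(4,0,0,0)
Op 4: merge R3<->R2 -> R3=(4,0,0,0) R2=(4,0,0,0)
Op 5: merge R0<->R1 -> R0=(4,0,0,0) R1=(4,0,0,0)
Op 6: merge R3<->R2 -> R3=(4,0,0,0) R2=(4,0,0,0)
Op 7: merge R1<->R2 -> R1=(4,0,0,0) R2=(4,0,0,0)
Op 8: inc R2 by 3 -> R2=(4,0,3,0) value=7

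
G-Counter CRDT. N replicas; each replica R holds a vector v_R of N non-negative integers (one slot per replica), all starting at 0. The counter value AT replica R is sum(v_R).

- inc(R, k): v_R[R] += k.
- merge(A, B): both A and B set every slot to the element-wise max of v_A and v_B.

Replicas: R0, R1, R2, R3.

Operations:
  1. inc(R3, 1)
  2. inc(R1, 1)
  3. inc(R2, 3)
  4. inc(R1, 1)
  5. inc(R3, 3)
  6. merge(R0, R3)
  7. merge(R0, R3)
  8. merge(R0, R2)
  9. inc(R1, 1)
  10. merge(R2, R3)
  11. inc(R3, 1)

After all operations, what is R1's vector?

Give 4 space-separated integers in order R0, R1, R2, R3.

Answer: 0 3 0 0

Derivation:
Op 1: inc R3 by 1 -> R3=(0,0,0,1) value=1
Op 2: inc R1 by 1 -> R1=(0,1,0,0) value=1
Op 3: inc R2 by 3 -> R2=(0,0,3,0) value=3
Op 4: inc R1 by 1 -> R1=(0,2,0,0) value=2
Op 5: inc R3 by 3 -> R3=(0,0,0,4) value=4
Op 6: merge R0<->R3 -> R0=(0,0,0,4) R3=(0,0,0,4)
Op 7: merge R0<->R3 -> R0=(0,0,0,4) R3=(0,0,0,4)
Op 8: merge R0<->R2 -> R0=(0,0,3,4) R2=(0,0,3,4)
Op 9: inc R1 by 1 -> R1=(0,3,0,0) value=3
Op 10: merge R2<->R3 -> R2=(0,0,3,4) R3=(0,0,3,4)
Op 11: inc R3 by 1 -> R3=(0,0,3,5) value=8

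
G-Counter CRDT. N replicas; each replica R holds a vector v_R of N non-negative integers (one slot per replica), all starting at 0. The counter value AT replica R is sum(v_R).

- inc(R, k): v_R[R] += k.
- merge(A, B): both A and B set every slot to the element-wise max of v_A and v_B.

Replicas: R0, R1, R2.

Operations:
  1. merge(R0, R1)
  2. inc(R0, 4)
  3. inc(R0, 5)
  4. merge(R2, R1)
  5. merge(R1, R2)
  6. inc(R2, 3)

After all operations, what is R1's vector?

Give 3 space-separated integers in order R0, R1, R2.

Answer: 0 0 0

Derivation:
Op 1: merge R0<->R1 -> R0=(0,0,0) R1=(0,0,0)
Op 2: inc R0 by 4 -> R0=(4,0,0) value=4
Op 3: inc R0 by 5 -> R0=(9,0,0) value=9
Op 4: merge R2<->R1 -> R2=(0,0,0) R1=(0,0,0)
Op 5: merge R1<->R2 -> R1=(0,0,0) R2=(0,0,0)
Op 6: inc R2 by 3 -> R2=(0,0,3) value=3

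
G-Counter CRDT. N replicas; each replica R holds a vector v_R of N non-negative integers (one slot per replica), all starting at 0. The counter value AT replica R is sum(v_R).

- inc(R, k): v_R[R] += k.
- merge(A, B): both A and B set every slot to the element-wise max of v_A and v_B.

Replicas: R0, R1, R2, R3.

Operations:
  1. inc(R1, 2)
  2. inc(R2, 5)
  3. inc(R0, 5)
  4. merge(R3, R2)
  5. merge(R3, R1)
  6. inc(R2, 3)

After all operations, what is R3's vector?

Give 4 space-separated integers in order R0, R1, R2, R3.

Answer: 0 2 5 0

Derivation:
Op 1: inc R1 by 2 -> R1=(0,2,0,0) value=2
Op 2: inc R2 by 5 -> R2=(0,0,5,0) value=5
Op 3: inc R0 by 5 -> R0=(5,0,0,0) value=5
Op 4: merge R3<->R2 -> R3=(0,0,5,0) R2=(0,0,5,0)
Op 5: merge R3<->R1 -> R3=(0,2,5,0) R1=(0,2,5,0)
Op 6: inc R2 by 3 -> R2=(0,0,8,0) value=8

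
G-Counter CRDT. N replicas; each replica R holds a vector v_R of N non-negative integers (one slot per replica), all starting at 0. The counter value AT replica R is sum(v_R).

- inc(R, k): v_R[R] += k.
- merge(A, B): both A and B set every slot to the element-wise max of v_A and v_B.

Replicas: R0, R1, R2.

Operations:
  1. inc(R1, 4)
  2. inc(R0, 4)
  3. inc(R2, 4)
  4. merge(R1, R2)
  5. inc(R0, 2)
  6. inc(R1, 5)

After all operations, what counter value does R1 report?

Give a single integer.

Op 1: inc R1 by 4 -> R1=(0,4,0) value=4
Op 2: inc R0 by 4 -> R0=(4,0,0) value=4
Op 3: inc R2 by 4 -> R2=(0,0,4) value=4
Op 4: merge R1<->R2 -> R1=(0,4,4) R2=(0,4,4)
Op 5: inc R0 by 2 -> R0=(6,0,0) value=6
Op 6: inc R1 by 5 -> R1=(0,9,4) value=13

Answer: 13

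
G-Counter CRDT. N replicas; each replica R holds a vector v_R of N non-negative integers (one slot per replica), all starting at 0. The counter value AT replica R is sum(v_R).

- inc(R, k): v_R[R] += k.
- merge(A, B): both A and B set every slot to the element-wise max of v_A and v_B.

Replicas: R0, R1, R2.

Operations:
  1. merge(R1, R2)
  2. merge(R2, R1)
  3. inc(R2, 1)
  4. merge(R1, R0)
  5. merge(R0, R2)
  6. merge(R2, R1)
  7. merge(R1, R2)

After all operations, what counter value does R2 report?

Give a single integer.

Answer: 1

Derivation:
Op 1: merge R1<->R2 -> R1=(0,0,0) R2=(0,0,0)
Op 2: merge R2<->R1 -> R2=(0,0,0) R1=(0,0,0)
Op 3: inc R2 by 1 -> R2=(0,0,1) value=1
Op 4: merge R1<->R0 -> R1=(0,0,0) R0=(0,0,0)
Op 5: merge R0<->R2 -> R0=(0,0,1) R2=(0,0,1)
Op 6: merge R2<->R1 -> R2=(0,0,1) R1=(0,0,1)
Op 7: merge R1<->R2 -> R1=(0,0,1) R2=(0,0,1)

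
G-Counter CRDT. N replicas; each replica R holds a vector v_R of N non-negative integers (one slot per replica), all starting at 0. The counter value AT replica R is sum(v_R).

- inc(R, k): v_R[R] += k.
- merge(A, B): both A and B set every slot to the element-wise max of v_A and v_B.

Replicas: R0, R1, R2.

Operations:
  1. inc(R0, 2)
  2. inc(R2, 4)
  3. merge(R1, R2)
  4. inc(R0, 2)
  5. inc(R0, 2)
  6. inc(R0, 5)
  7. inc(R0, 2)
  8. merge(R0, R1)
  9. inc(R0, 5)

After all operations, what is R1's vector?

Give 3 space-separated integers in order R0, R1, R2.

Answer: 13 0 4

Derivation:
Op 1: inc R0 by 2 -> R0=(2,0,0) value=2
Op 2: inc R2 by 4 -> R2=(0,0,4) value=4
Op 3: merge R1<->R2 -> R1=(0,0,4) R2=(0,0,4)
Op 4: inc R0 by 2 -> R0=(4,0,0) value=4
Op 5: inc R0 by 2 -> R0=(6,0,0) value=6
Op 6: inc R0 by 5 -> R0=(11,0,0) value=11
Op 7: inc R0 by 2 -> R0=(13,0,0) value=13
Op 8: merge R0<->R1 -> R0=(13,0,4) R1=(13,0,4)
Op 9: inc R0 by 5 -> R0=(18,0,4) value=22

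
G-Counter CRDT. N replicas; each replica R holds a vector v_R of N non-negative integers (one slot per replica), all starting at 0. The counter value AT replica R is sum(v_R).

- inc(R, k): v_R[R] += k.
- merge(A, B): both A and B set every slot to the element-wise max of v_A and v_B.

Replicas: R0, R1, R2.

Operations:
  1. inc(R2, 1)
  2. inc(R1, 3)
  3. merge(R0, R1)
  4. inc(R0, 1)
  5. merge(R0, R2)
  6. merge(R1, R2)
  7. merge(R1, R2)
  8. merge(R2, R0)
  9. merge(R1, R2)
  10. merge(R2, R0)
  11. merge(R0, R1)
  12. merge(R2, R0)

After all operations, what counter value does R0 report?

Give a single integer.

Op 1: inc R2 by 1 -> R2=(0,0,1) value=1
Op 2: inc R1 by 3 -> R1=(0,3,0) value=3
Op 3: merge R0<->R1 -> R0=(0,3,0) R1=(0,3,0)
Op 4: inc R0 by 1 -> R0=(1,3,0) value=4
Op 5: merge R0<->R2 -> R0=(1,3,1) R2=(1,3,1)
Op 6: merge R1<->R2 -> R1=(1,3,1) R2=(1,3,1)
Op 7: merge R1<->R2 -> R1=(1,3,1) R2=(1,3,1)
Op 8: merge R2<->R0 -> R2=(1,3,1) R0=(1,3,1)
Op 9: merge R1<->R2 -> R1=(1,3,1) R2=(1,3,1)
Op 10: merge R2<->R0 -> R2=(1,3,1) R0=(1,3,1)
Op 11: merge R0<->R1 -> R0=(1,3,1) R1=(1,3,1)
Op 12: merge R2<->R0 -> R2=(1,3,1) R0=(1,3,1)

Answer: 5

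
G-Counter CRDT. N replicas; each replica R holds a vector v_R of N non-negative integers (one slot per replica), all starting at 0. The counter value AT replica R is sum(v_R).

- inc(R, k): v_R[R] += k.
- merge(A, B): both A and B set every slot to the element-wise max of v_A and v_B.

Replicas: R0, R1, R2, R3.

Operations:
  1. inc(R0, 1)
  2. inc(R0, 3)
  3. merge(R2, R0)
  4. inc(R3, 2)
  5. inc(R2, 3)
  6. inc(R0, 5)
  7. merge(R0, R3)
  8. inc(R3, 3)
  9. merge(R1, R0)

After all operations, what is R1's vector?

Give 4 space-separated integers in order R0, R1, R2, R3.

Answer: 9 0 0 2

Derivation:
Op 1: inc R0 by 1 -> R0=(1,0,0,0) value=1
Op 2: inc R0 by 3 -> R0=(4,0,0,0) value=4
Op 3: merge R2<->R0 -> R2=(4,0,0,0) R0=(4,0,0,0)
Op 4: inc R3 by 2 -> R3=(0,0,0,2) value=2
Op 5: inc R2 by 3 -> R2=(4,0,3,0) value=7
Op 6: inc R0 by 5 -> R0=(9,0,0,0) value=9
Op 7: merge R0<->R3 -> R0=(9,0,0,2) R3=(9,0,0,2)
Op 8: inc R3 by 3 -> R3=(9,0,0,5) value=14
Op 9: merge R1<->R0 -> R1=(9,0,0,2) R0=(9,0,0,2)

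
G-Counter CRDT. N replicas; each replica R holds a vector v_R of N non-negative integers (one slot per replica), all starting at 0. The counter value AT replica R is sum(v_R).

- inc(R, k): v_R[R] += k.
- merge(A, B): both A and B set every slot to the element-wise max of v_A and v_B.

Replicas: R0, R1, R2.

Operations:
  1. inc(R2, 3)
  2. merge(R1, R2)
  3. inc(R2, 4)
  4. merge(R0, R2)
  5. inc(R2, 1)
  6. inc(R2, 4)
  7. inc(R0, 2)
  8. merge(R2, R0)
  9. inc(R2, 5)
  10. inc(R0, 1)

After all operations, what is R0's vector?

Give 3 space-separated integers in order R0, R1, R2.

Op 1: inc R2 by 3 -> R2=(0,0,3) value=3
Op 2: merge R1<->R2 -> R1=(0,0,3) R2=(0,0,3)
Op 3: inc R2 by 4 -> R2=(0,0,7) value=7
Op 4: merge R0<->R2 -> R0=(0,0,7) R2=(0,0,7)
Op 5: inc R2 by 1 -> R2=(0,0,8) value=8
Op 6: inc R2 by 4 -> R2=(0,0,12) value=12
Op 7: inc R0 by 2 -> R0=(2,0,7) value=9
Op 8: merge R2<->R0 -> R2=(2,0,12) R0=(2,0,12)
Op 9: inc R2 by 5 -> R2=(2,0,17) value=19
Op 10: inc R0 by 1 -> R0=(3,0,12) value=15

Answer: 3 0 12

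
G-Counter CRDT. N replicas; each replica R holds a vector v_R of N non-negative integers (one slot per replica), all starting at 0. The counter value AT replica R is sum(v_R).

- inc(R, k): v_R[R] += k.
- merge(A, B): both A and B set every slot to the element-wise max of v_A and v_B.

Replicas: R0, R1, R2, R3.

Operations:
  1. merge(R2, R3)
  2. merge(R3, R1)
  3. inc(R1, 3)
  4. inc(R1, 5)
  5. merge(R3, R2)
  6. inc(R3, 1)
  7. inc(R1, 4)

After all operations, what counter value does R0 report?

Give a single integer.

Answer: 0

Derivation:
Op 1: merge R2<->R3 -> R2=(0,0,0,0) R3=(0,0,0,0)
Op 2: merge R3<->R1 -> R3=(0,0,0,0) R1=(0,0,0,0)
Op 3: inc R1 by 3 -> R1=(0,3,0,0) value=3
Op 4: inc R1 by 5 -> R1=(0,8,0,0) value=8
Op 5: merge R3<->R2 -> R3=(0,0,0,0) R2=(0,0,0,0)
Op 6: inc R3 by 1 -> R3=(0,0,0,1) value=1
Op 7: inc R1 by 4 -> R1=(0,12,0,0) value=12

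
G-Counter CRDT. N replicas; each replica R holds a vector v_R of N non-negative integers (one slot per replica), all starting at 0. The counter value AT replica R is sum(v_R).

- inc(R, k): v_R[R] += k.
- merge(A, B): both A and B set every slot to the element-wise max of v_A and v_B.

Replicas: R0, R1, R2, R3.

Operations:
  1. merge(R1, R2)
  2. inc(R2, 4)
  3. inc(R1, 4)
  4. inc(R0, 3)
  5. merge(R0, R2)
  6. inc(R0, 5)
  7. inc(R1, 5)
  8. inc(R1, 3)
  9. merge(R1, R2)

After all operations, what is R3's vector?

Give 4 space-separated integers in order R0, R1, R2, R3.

Answer: 0 0 0 0

Derivation:
Op 1: merge R1<->R2 -> R1=(0,0,0,0) R2=(0,0,0,0)
Op 2: inc R2 by 4 -> R2=(0,0,4,0) value=4
Op 3: inc R1 by 4 -> R1=(0,4,0,0) value=4
Op 4: inc R0 by 3 -> R0=(3,0,0,0) value=3
Op 5: merge R0<->R2 -> R0=(3,0,4,0) R2=(3,0,4,0)
Op 6: inc R0 by 5 -> R0=(8,0,4,0) value=12
Op 7: inc R1 by 5 -> R1=(0,9,0,0) value=9
Op 8: inc R1 by 3 -> R1=(0,12,0,0) value=12
Op 9: merge R1<->R2 -> R1=(3,12,4,0) R2=(3,12,4,0)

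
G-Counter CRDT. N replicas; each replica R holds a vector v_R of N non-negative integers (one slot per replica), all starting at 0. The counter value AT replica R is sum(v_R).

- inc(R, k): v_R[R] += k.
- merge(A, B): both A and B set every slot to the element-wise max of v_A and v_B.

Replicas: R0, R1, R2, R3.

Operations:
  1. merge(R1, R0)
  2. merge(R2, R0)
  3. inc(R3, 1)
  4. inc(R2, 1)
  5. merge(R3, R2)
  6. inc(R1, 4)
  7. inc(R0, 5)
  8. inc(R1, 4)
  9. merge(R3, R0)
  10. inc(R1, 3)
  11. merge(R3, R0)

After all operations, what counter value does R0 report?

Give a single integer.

Op 1: merge R1<->R0 -> R1=(0,0,0,0) R0=(0,0,0,0)
Op 2: merge R2<->R0 -> R2=(0,0,0,0) R0=(0,0,0,0)
Op 3: inc R3 by 1 -> R3=(0,0,0,1) value=1
Op 4: inc R2 by 1 -> R2=(0,0,1,0) value=1
Op 5: merge R3<->R2 -> R3=(0,0,1,1) R2=(0,0,1,1)
Op 6: inc R1 by 4 -> R1=(0,4,0,0) value=4
Op 7: inc R0 by 5 -> R0=(5,0,0,0) value=5
Op 8: inc R1 by 4 -> R1=(0,8,0,0) value=8
Op 9: merge R3<->R0 -> R3=(5,0,1,1) R0=(5,0,1,1)
Op 10: inc R1 by 3 -> R1=(0,11,0,0) value=11
Op 11: merge R3<->R0 -> R3=(5,0,1,1) R0=(5,0,1,1)

Answer: 7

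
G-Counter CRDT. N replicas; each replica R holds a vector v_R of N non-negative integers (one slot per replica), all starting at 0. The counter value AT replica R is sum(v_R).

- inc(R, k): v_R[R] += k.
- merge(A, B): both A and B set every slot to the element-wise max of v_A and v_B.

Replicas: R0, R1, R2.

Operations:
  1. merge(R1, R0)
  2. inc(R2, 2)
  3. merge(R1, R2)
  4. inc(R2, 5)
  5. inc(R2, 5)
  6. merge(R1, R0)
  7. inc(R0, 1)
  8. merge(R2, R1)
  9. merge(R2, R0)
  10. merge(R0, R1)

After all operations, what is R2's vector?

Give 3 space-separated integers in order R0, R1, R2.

Answer: 1 0 12

Derivation:
Op 1: merge R1<->R0 -> R1=(0,0,0) R0=(0,0,0)
Op 2: inc R2 by 2 -> R2=(0,0,2) value=2
Op 3: merge R1<->R2 -> R1=(0,0,2) R2=(0,0,2)
Op 4: inc R2 by 5 -> R2=(0,0,7) value=7
Op 5: inc R2 by 5 -> R2=(0,0,12) value=12
Op 6: merge R1<->R0 -> R1=(0,0,2) R0=(0,0,2)
Op 7: inc R0 by 1 -> R0=(1,0,2) value=3
Op 8: merge R2<->R1 -> R2=(0,0,12) R1=(0,0,12)
Op 9: merge R2<->R0 -> R2=(1,0,12) R0=(1,0,12)
Op 10: merge R0<->R1 -> R0=(1,0,12) R1=(1,0,12)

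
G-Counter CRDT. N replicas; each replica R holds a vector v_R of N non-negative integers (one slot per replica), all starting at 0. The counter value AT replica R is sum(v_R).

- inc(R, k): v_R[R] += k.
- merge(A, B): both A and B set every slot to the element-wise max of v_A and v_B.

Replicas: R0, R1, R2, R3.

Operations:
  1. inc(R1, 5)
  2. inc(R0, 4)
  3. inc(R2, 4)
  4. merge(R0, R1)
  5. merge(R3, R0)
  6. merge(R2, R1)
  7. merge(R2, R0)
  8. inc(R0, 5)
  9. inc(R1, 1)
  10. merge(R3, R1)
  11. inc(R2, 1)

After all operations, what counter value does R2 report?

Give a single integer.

Op 1: inc R1 by 5 -> R1=(0,5,0,0) value=5
Op 2: inc R0 by 4 -> R0=(4,0,0,0) value=4
Op 3: inc R2 by 4 -> R2=(0,0,4,0) value=4
Op 4: merge R0<->R1 -> R0=(4,5,0,0) R1=(4,5,0,0)
Op 5: merge R3<->R0 -> R3=(4,5,0,0) R0=(4,5,0,0)
Op 6: merge R2<->R1 -> R2=(4,5,4,0) R1=(4,5,4,0)
Op 7: merge R2<->R0 -> R2=(4,5,4,0) R0=(4,5,4,0)
Op 8: inc R0 by 5 -> R0=(9,5,4,0) value=18
Op 9: inc R1 by 1 -> R1=(4,6,4,0) value=14
Op 10: merge R3<->R1 -> R3=(4,6,4,0) R1=(4,6,4,0)
Op 11: inc R2 by 1 -> R2=(4,5,5,0) value=14

Answer: 14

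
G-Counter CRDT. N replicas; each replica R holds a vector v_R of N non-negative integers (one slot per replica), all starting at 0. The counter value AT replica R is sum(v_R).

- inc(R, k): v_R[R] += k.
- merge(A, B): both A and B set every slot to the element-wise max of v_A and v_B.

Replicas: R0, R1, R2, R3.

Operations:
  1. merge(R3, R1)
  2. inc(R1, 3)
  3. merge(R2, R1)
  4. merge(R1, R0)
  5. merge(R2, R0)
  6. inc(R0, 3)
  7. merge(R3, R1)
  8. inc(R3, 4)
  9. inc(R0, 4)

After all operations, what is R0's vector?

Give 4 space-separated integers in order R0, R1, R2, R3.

Answer: 7 3 0 0

Derivation:
Op 1: merge R3<->R1 -> R3=(0,0,0,0) R1=(0,0,0,0)
Op 2: inc R1 by 3 -> R1=(0,3,0,0) value=3
Op 3: merge R2<->R1 -> R2=(0,3,0,0) R1=(0,3,0,0)
Op 4: merge R1<->R0 -> R1=(0,3,0,0) R0=(0,3,0,0)
Op 5: merge R2<->R0 -> R2=(0,3,0,0) R0=(0,3,0,0)
Op 6: inc R0 by 3 -> R0=(3,3,0,0) value=6
Op 7: merge R3<->R1 -> R3=(0,3,0,0) R1=(0,3,0,0)
Op 8: inc R3 by 4 -> R3=(0,3,0,4) value=7
Op 9: inc R0 by 4 -> R0=(7,3,0,0) value=10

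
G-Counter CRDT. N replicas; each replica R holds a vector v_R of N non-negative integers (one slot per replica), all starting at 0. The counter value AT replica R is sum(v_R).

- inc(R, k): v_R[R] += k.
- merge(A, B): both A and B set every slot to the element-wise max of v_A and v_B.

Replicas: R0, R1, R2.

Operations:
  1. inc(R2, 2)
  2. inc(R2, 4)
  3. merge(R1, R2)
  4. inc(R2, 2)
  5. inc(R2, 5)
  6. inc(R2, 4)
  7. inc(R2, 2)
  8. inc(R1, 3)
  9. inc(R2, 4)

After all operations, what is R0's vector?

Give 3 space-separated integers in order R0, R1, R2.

Answer: 0 0 0

Derivation:
Op 1: inc R2 by 2 -> R2=(0,0,2) value=2
Op 2: inc R2 by 4 -> R2=(0,0,6) value=6
Op 3: merge R1<->R2 -> R1=(0,0,6) R2=(0,0,6)
Op 4: inc R2 by 2 -> R2=(0,0,8) value=8
Op 5: inc R2 by 5 -> R2=(0,0,13) value=13
Op 6: inc R2 by 4 -> R2=(0,0,17) value=17
Op 7: inc R2 by 2 -> R2=(0,0,19) value=19
Op 8: inc R1 by 3 -> R1=(0,3,6) value=9
Op 9: inc R2 by 4 -> R2=(0,0,23) value=23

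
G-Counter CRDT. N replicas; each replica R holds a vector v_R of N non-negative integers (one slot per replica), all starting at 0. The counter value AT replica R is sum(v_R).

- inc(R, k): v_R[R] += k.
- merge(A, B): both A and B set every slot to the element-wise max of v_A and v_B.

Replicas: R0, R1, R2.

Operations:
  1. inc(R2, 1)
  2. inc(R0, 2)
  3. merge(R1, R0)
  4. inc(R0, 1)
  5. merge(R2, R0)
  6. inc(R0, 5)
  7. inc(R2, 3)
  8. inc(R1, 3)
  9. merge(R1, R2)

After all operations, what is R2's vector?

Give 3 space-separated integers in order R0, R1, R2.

Answer: 3 3 4

Derivation:
Op 1: inc R2 by 1 -> R2=(0,0,1) value=1
Op 2: inc R0 by 2 -> R0=(2,0,0) value=2
Op 3: merge R1<->R0 -> R1=(2,0,0) R0=(2,0,0)
Op 4: inc R0 by 1 -> R0=(3,0,0) value=3
Op 5: merge R2<->R0 -> R2=(3,0,1) R0=(3,0,1)
Op 6: inc R0 by 5 -> R0=(8,0,1) value=9
Op 7: inc R2 by 3 -> R2=(3,0,4) value=7
Op 8: inc R1 by 3 -> R1=(2,3,0) value=5
Op 9: merge R1<->R2 -> R1=(3,3,4) R2=(3,3,4)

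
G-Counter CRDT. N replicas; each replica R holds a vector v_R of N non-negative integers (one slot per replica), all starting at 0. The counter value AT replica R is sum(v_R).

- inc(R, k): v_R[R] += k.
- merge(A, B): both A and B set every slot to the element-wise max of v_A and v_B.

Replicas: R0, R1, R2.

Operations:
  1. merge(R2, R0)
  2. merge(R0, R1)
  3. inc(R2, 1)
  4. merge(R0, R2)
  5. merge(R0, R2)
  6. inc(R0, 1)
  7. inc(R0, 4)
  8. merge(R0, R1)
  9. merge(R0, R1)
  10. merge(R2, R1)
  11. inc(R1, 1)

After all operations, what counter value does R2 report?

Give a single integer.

Answer: 6

Derivation:
Op 1: merge R2<->R0 -> R2=(0,0,0) R0=(0,0,0)
Op 2: merge R0<->R1 -> R0=(0,0,0) R1=(0,0,0)
Op 3: inc R2 by 1 -> R2=(0,0,1) value=1
Op 4: merge R0<->R2 -> R0=(0,0,1) R2=(0,0,1)
Op 5: merge R0<->R2 -> R0=(0,0,1) R2=(0,0,1)
Op 6: inc R0 by 1 -> R0=(1,0,1) value=2
Op 7: inc R0 by 4 -> R0=(5,0,1) value=6
Op 8: merge R0<->R1 -> R0=(5,0,1) R1=(5,0,1)
Op 9: merge R0<->R1 -> R0=(5,0,1) R1=(5,0,1)
Op 10: merge R2<->R1 -> R2=(5,0,1) R1=(5,0,1)
Op 11: inc R1 by 1 -> R1=(5,1,1) value=7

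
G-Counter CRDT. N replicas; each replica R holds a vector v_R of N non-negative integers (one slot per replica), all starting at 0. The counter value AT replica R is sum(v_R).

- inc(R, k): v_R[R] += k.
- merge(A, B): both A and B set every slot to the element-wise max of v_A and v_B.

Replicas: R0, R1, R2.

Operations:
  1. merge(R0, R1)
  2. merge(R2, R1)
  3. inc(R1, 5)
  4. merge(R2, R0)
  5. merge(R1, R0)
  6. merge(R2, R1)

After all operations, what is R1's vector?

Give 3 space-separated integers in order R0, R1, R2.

Answer: 0 5 0

Derivation:
Op 1: merge R0<->R1 -> R0=(0,0,0) R1=(0,0,0)
Op 2: merge R2<->R1 -> R2=(0,0,0) R1=(0,0,0)
Op 3: inc R1 by 5 -> R1=(0,5,0) value=5
Op 4: merge R2<->R0 -> R2=(0,0,0) R0=(0,0,0)
Op 5: merge R1<->R0 -> R1=(0,5,0) R0=(0,5,0)
Op 6: merge R2<->R1 -> R2=(0,5,0) R1=(0,5,0)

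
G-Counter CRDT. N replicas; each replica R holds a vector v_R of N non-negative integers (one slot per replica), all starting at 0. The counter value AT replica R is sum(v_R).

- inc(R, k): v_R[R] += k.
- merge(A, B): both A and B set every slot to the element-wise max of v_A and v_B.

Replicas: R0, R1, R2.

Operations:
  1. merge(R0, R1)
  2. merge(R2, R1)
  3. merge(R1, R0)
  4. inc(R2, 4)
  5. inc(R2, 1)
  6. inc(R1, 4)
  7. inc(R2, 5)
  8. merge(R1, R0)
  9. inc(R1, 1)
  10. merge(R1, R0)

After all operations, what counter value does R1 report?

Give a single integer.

Op 1: merge R0<->R1 -> R0=(0,0,0) R1=(0,0,0)
Op 2: merge R2<->R1 -> R2=(0,0,0) R1=(0,0,0)
Op 3: merge R1<->R0 -> R1=(0,0,0) R0=(0,0,0)
Op 4: inc R2 by 4 -> R2=(0,0,4) value=4
Op 5: inc R2 by 1 -> R2=(0,0,5) value=5
Op 6: inc R1 by 4 -> R1=(0,4,0) value=4
Op 7: inc R2 by 5 -> R2=(0,0,10) value=10
Op 8: merge R1<->R0 -> R1=(0,4,0) R0=(0,4,0)
Op 9: inc R1 by 1 -> R1=(0,5,0) value=5
Op 10: merge R1<->R0 -> R1=(0,5,0) R0=(0,5,0)

Answer: 5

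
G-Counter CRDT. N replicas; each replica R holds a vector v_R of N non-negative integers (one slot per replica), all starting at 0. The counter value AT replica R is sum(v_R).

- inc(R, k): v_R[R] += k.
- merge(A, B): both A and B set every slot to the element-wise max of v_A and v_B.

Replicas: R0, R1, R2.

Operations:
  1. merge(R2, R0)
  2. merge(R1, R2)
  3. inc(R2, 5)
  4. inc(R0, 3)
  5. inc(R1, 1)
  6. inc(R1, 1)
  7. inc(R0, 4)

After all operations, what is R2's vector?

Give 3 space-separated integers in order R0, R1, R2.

Op 1: merge R2<->R0 -> R2=(0,0,0) R0=(0,0,0)
Op 2: merge R1<->R2 -> R1=(0,0,0) R2=(0,0,0)
Op 3: inc R2 by 5 -> R2=(0,0,5) value=5
Op 4: inc R0 by 3 -> R0=(3,0,0) value=3
Op 5: inc R1 by 1 -> R1=(0,1,0) value=1
Op 6: inc R1 by 1 -> R1=(0,2,0) value=2
Op 7: inc R0 by 4 -> R0=(7,0,0) value=7

Answer: 0 0 5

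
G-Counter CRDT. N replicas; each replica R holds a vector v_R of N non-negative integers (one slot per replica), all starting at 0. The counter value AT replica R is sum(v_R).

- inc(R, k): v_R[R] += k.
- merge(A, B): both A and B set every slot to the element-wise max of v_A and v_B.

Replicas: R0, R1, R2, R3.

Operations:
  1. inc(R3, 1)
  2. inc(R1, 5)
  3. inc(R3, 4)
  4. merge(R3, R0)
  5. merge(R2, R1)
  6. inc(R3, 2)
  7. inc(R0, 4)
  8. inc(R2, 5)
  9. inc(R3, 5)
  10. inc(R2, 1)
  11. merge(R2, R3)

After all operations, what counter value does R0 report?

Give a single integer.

Answer: 9

Derivation:
Op 1: inc R3 by 1 -> R3=(0,0,0,1) value=1
Op 2: inc R1 by 5 -> R1=(0,5,0,0) value=5
Op 3: inc R3 by 4 -> R3=(0,0,0,5) value=5
Op 4: merge R3<->R0 -> R3=(0,0,0,5) R0=(0,0,0,5)
Op 5: merge R2<->R1 -> R2=(0,5,0,0) R1=(0,5,0,0)
Op 6: inc R3 by 2 -> R3=(0,0,0,7) value=7
Op 7: inc R0 by 4 -> R0=(4,0,0,5) value=9
Op 8: inc R2 by 5 -> R2=(0,5,5,0) value=10
Op 9: inc R3 by 5 -> R3=(0,0,0,12) value=12
Op 10: inc R2 by 1 -> R2=(0,5,6,0) value=11
Op 11: merge R2<->R3 -> R2=(0,5,6,12) R3=(0,5,6,12)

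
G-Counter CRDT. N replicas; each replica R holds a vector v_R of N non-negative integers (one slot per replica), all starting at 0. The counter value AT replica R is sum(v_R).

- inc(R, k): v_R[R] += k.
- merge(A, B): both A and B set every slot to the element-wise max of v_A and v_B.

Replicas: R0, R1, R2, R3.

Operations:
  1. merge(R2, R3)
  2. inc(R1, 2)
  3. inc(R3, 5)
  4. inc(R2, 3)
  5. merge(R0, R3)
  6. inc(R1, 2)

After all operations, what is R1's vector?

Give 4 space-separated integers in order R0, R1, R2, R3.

Answer: 0 4 0 0

Derivation:
Op 1: merge R2<->R3 -> R2=(0,0,0,0) R3=(0,0,0,0)
Op 2: inc R1 by 2 -> R1=(0,2,0,0) value=2
Op 3: inc R3 by 5 -> R3=(0,0,0,5) value=5
Op 4: inc R2 by 3 -> R2=(0,0,3,0) value=3
Op 5: merge R0<->R3 -> R0=(0,0,0,5) R3=(0,0,0,5)
Op 6: inc R1 by 2 -> R1=(0,4,0,0) value=4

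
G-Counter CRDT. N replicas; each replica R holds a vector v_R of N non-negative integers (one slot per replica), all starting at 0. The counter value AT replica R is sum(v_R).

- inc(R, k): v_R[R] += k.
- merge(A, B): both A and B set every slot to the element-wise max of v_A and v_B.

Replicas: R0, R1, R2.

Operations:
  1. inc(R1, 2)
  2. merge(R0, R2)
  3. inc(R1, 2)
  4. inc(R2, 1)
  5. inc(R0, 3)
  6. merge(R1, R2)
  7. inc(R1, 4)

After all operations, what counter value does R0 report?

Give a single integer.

Op 1: inc R1 by 2 -> R1=(0,2,0) value=2
Op 2: merge R0<->R2 -> R0=(0,0,0) R2=(0,0,0)
Op 3: inc R1 by 2 -> R1=(0,4,0) value=4
Op 4: inc R2 by 1 -> R2=(0,0,1) value=1
Op 5: inc R0 by 3 -> R0=(3,0,0) value=3
Op 6: merge R1<->R2 -> R1=(0,4,1) R2=(0,4,1)
Op 7: inc R1 by 4 -> R1=(0,8,1) value=9

Answer: 3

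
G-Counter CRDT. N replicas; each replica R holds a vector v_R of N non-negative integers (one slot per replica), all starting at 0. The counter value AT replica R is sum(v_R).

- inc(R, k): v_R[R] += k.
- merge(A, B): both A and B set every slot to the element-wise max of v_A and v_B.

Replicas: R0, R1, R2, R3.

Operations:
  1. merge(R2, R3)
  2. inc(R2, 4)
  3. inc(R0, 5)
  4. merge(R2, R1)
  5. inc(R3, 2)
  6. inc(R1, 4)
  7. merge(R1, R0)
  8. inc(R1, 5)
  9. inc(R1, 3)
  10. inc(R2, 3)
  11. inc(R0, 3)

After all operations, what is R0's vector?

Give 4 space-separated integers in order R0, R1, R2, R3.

Op 1: merge R2<->R3 -> R2=(0,0,0,0) R3=(0,0,0,0)
Op 2: inc R2 by 4 -> R2=(0,0,4,0) value=4
Op 3: inc R0 by 5 -> R0=(5,0,0,0) value=5
Op 4: merge R2<->R1 -> R2=(0,0,4,0) R1=(0,0,4,0)
Op 5: inc R3 by 2 -> R3=(0,0,0,2) value=2
Op 6: inc R1 by 4 -> R1=(0,4,4,0) value=8
Op 7: merge R1<->R0 -> R1=(5,4,4,0) R0=(5,4,4,0)
Op 8: inc R1 by 5 -> R1=(5,9,4,0) value=18
Op 9: inc R1 by 3 -> R1=(5,12,4,0) value=21
Op 10: inc R2 by 3 -> R2=(0,0,7,0) value=7
Op 11: inc R0 by 3 -> R0=(8,4,4,0) value=16

Answer: 8 4 4 0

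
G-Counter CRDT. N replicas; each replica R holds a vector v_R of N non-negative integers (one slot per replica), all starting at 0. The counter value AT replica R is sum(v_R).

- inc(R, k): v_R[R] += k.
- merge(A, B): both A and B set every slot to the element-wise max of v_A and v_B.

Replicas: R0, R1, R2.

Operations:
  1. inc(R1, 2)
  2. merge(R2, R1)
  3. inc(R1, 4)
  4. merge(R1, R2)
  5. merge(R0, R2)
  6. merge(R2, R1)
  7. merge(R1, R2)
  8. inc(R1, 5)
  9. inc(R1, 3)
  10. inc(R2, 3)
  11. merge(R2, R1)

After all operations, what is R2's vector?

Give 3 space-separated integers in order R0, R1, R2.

Op 1: inc R1 by 2 -> R1=(0,2,0) value=2
Op 2: merge R2<->R1 -> R2=(0,2,0) R1=(0,2,0)
Op 3: inc R1 by 4 -> R1=(0,6,0) value=6
Op 4: merge R1<->R2 -> R1=(0,6,0) R2=(0,6,0)
Op 5: merge R0<->R2 -> R0=(0,6,0) R2=(0,6,0)
Op 6: merge R2<->R1 -> R2=(0,6,0) R1=(0,6,0)
Op 7: merge R1<->R2 -> R1=(0,6,0) R2=(0,6,0)
Op 8: inc R1 by 5 -> R1=(0,11,0) value=11
Op 9: inc R1 by 3 -> R1=(0,14,0) value=14
Op 10: inc R2 by 3 -> R2=(0,6,3) value=9
Op 11: merge R2<->R1 -> R2=(0,14,3) R1=(0,14,3)

Answer: 0 14 3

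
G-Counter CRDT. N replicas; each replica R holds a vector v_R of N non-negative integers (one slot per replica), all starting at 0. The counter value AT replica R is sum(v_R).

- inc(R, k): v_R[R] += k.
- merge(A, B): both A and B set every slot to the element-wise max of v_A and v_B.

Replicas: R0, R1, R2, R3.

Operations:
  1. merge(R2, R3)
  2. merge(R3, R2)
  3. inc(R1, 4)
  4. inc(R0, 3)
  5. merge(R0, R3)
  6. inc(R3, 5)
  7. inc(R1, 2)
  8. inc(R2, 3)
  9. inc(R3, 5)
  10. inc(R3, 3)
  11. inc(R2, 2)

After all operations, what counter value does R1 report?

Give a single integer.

Answer: 6

Derivation:
Op 1: merge R2<->R3 -> R2=(0,0,0,0) R3=(0,0,0,0)
Op 2: merge R3<->R2 -> R3=(0,0,0,0) R2=(0,0,0,0)
Op 3: inc R1 by 4 -> R1=(0,4,0,0) value=4
Op 4: inc R0 by 3 -> R0=(3,0,0,0) value=3
Op 5: merge R0<->R3 -> R0=(3,0,0,0) R3=(3,0,0,0)
Op 6: inc R3 by 5 -> R3=(3,0,0,5) value=8
Op 7: inc R1 by 2 -> R1=(0,6,0,0) value=6
Op 8: inc R2 by 3 -> R2=(0,0,3,0) value=3
Op 9: inc R3 by 5 -> R3=(3,0,0,10) value=13
Op 10: inc R3 by 3 -> R3=(3,0,0,13) value=16
Op 11: inc R2 by 2 -> R2=(0,0,5,0) value=5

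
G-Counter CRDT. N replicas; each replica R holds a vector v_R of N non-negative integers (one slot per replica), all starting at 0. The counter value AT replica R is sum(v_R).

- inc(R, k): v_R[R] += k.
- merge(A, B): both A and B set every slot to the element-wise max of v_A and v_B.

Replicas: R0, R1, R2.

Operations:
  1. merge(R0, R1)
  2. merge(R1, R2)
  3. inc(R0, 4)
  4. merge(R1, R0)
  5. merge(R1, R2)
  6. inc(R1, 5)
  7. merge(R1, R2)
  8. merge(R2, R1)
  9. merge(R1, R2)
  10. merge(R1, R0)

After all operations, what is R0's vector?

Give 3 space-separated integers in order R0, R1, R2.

Answer: 4 5 0

Derivation:
Op 1: merge R0<->R1 -> R0=(0,0,0) R1=(0,0,0)
Op 2: merge R1<->R2 -> R1=(0,0,0) R2=(0,0,0)
Op 3: inc R0 by 4 -> R0=(4,0,0) value=4
Op 4: merge R1<->R0 -> R1=(4,0,0) R0=(4,0,0)
Op 5: merge R1<->R2 -> R1=(4,0,0) R2=(4,0,0)
Op 6: inc R1 by 5 -> R1=(4,5,0) value=9
Op 7: merge R1<->R2 -> R1=(4,5,0) R2=(4,5,0)
Op 8: merge R2<->R1 -> R2=(4,5,0) R1=(4,5,0)
Op 9: merge R1<->R2 -> R1=(4,5,0) R2=(4,5,0)
Op 10: merge R1<->R0 -> R1=(4,5,0) R0=(4,5,0)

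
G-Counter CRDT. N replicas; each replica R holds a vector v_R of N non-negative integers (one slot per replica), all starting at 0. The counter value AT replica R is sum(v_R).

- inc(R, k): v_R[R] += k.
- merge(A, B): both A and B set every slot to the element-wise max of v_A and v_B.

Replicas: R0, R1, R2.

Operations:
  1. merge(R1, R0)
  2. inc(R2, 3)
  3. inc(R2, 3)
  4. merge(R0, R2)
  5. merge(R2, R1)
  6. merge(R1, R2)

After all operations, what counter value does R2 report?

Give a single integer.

Answer: 6

Derivation:
Op 1: merge R1<->R0 -> R1=(0,0,0) R0=(0,0,0)
Op 2: inc R2 by 3 -> R2=(0,0,3) value=3
Op 3: inc R2 by 3 -> R2=(0,0,6) value=6
Op 4: merge R0<->R2 -> R0=(0,0,6) R2=(0,0,6)
Op 5: merge R2<->R1 -> R2=(0,0,6) R1=(0,0,6)
Op 6: merge R1<->R2 -> R1=(0,0,6) R2=(0,0,6)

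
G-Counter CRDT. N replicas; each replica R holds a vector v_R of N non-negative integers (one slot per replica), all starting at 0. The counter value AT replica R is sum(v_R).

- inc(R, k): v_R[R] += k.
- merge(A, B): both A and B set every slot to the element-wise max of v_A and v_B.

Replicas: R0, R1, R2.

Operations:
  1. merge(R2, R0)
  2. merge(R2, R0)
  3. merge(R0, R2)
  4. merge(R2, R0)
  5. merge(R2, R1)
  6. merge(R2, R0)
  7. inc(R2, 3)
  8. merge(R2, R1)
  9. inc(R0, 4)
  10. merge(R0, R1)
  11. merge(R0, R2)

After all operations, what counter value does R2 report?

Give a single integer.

Answer: 7

Derivation:
Op 1: merge R2<->R0 -> R2=(0,0,0) R0=(0,0,0)
Op 2: merge R2<->R0 -> R2=(0,0,0) R0=(0,0,0)
Op 3: merge R0<->R2 -> R0=(0,0,0) R2=(0,0,0)
Op 4: merge R2<->R0 -> R2=(0,0,0) R0=(0,0,0)
Op 5: merge R2<->R1 -> R2=(0,0,0) R1=(0,0,0)
Op 6: merge R2<->R0 -> R2=(0,0,0) R0=(0,0,0)
Op 7: inc R2 by 3 -> R2=(0,0,3) value=3
Op 8: merge R2<->R1 -> R2=(0,0,3) R1=(0,0,3)
Op 9: inc R0 by 4 -> R0=(4,0,0) value=4
Op 10: merge R0<->R1 -> R0=(4,0,3) R1=(4,0,3)
Op 11: merge R0<->R2 -> R0=(4,0,3) R2=(4,0,3)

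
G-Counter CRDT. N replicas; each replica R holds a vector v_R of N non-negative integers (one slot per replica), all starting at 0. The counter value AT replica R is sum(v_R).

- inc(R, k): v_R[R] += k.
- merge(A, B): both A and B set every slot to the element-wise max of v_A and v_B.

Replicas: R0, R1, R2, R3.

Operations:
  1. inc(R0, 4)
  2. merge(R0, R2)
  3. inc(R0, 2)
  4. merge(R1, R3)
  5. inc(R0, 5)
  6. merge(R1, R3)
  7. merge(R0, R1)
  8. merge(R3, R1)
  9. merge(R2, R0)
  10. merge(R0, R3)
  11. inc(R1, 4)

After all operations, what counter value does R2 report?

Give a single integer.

Answer: 11

Derivation:
Op 1: inc R0 by 4 -> R0=(4,0,0,0) value=4
Op 2: merge R0<->R2 -> R0=(4,0,0,0) R2=(4,0,0,0)
Op 3: inc R0 by 2 -> R0=(6,0,0,0) value=6
Op 4: merge R1<->R3 -> R1=(0,0,0,0) R3=(0,0,0,0)
Op 5: inc R0 by 5 -> R0=(11,0,0,0) value=11
Op 6: merge R1<->R3 -> R1=(0,0,0,0) R3=(0,0,0,0)
Op 7: merge R0<->R1 -> R0=(11,0,0,0) R1=(11,0,0,0)
Op 8: merge R3<->R1 -> R3=(11,0,0,0) R1=(11,0,0,0)
Op 9: merge R2<->R0 -> R2=(11,0,0,0) R0=(11,0,0,0)
Op 10: merge R0<->R3 -> R0=(11,0,0,0) R3=(11,0,0,0)
Op 11: inc R1 by 4 -> R1=(11,4,0,0) value=15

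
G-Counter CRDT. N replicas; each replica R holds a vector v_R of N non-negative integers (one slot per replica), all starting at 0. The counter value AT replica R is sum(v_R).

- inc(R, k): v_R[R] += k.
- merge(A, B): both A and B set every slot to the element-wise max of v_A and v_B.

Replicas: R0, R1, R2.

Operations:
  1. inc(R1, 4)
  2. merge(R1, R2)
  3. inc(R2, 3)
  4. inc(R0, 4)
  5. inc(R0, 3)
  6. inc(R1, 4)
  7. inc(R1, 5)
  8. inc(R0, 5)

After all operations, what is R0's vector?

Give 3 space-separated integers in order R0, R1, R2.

Answer: 12 0 0

Derivation:
Op 1: inc R1 by 4 -> R1=(0,4,0) value=4
Op 2: merge R1<->R2 -> R1=(0,4,0) R2=(0,4,0)
Op 3: inc R2 by 3 -> R2=(0,4,3) value=7
Op 4: inc R0 by 4 -> R0=(4,0,0) value=4
Op 5: inc R0 by 3 -> R0=(7,0,0) value=7
Op 6: inc R1 by 4 -> R1=(0,8,0) value=8
Op 7: inc R1 by 5 -> R1=(0,13,0) value=13
Op 8: inc R0 by 5 -> R0=(12,0,0) value=12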